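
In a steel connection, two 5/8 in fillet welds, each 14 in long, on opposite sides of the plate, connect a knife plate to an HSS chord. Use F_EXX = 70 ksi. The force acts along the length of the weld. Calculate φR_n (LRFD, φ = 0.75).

Effective throat t_e = 0.707 × 0.625 = 0.4419 in.
Total length L = 28 in; A_we = 0.4419 × 28 = 12.37 in².
F_nw = 0.6 F_EXX = 0.6 × 70 = 42 ksi.
φR_n = 0.75 × 42 × 12.37 = 389.7 kips.

φR_n ≈ 390 kips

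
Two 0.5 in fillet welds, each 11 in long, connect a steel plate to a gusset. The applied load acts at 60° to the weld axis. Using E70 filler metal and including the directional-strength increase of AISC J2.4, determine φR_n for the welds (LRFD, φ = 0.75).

φR_n ≈ 344 kips

E70XX → F_EXX = 70 ksi.
t_e = 0.707 × 0.5 = 0.3535 in; A_we = 0.3535 × 22 = 7.777 in².
Directional factor: 1.0 + 0.5 sin^1.5(60°) = 1.403.
F_nw = 0.6 × 70 × 1.403 = 58.92 ksi.
φR_n = 0.75 × 58.92 × 7.777 = 343.7 kips.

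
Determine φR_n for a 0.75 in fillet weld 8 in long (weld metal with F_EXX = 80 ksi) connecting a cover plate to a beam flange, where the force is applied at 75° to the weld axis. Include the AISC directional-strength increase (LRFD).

t_e = 0.707 × 0.75 = 0.5302 in; A_we = 0.5302 × 8 = 4.242 in².
Directional factor: 1.0 + 0.5 sin^1.5(75°) = 1.475.
F_nw = 0.6 × 80 × 1.475 = 70.78 ksi.
φR_n = 0.75 × 70.78 × 4.242 = 225.2 kips.

φR_n ≈ 225 kips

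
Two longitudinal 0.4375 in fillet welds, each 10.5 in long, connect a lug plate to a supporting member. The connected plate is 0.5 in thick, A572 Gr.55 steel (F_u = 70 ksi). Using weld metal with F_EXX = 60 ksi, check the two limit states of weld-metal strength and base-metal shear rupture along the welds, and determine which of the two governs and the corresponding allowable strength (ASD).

R_n/Ω ≈ 117 kips (weld metal governs)

t_e = 0.707 × 0.4375 = 0.3093 in; L = 21 in.
Weld metal: R_n/Ω = (1/2.0) × 0.6 × 60 × 0.3093 × 21 = 116.9 kips.
Base metal (shear rupture): R_n/Ω = (1/2.0) × 0.6 × 70 × 0.5 × 21 = 220.5 kips.
Governing: weld metal.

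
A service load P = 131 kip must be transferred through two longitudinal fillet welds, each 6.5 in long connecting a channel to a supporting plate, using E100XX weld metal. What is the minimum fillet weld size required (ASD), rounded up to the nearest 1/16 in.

E100XX → F_EXX = 100 ksi.
Total weld length L = 13 in.
Required throat t_e = P × Ω / (0.6 F_EXX × L) = 131 × 2.0 / (0.6 × 100 × 13) = 0.3359 in.
Required leg w = t_e / 0.707 = 0.4751 in → use 1/2 in.

w = 1/2 in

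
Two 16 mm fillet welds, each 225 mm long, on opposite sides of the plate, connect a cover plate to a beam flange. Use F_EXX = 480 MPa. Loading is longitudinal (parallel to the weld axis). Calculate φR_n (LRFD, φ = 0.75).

φR_n ≈ 1100 kN

Effective throat t_e = 0.707 × 16 = 11.31 mm.
Total length L = 450 mm; A_we = 11.31 × 450 = 5090 mm².
F_nw = 0.6 F_EXX = 0.6 × 480 = 288 MPa.
φR_n = 0.75 × 288 × 5090 × 10⁻³ = 1100 kN.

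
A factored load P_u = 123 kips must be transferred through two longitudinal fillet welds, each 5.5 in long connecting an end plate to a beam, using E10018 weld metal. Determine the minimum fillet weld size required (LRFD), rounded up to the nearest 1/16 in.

E100XX → F_EXX = 100 ksi.
Total weld length L = 11 in.
Required throat t_e = P_u / (φ × 0.6 F_EXX × L) = 123 / (0.75 × 0.6 × 100 × 11) = 0.2485 in.
Required leg w = t_e / 0.707 = 0.3515 in → use 3/8 in.

w = 3/8 in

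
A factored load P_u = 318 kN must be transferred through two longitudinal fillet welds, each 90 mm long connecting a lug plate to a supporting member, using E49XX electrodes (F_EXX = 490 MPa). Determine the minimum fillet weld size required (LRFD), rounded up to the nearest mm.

Total weld length L = 180 mm.
Required throat t_e = P_u / (φ × 0.6 F_EXX × L) = 318 / (0.75 × 0.6 × 490 × 180 × 10⁻³) = 8.012 mm.
Required leg w = t_e / 0.707 = 11.33 mm → use 12 mm.

w = 12 mm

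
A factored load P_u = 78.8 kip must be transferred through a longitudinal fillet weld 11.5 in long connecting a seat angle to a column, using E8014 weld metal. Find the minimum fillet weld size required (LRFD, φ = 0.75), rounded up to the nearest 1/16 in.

E80XX → F_EXX = 80 ksi.
Total weld length L = 11.5 in.
Required throat t_e = P_u / (φ × 0.6 F_EXX × L) = 78.8 / (0.75 × 0.6 × 80 × 11.5) = 0.1903 in.
Required leg w = t_e / 0.707 = 0.2692 in → use 5/16 in.

w = 5/16 in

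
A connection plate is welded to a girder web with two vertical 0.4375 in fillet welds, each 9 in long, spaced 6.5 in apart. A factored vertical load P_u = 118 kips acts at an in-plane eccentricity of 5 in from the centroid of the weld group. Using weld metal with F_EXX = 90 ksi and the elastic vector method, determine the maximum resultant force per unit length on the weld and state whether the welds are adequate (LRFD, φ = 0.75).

Total weld length L_w = 18 in. Treat welds as unit-width lines.
Polar moment about centroid: J = 2[d³/12 + d(b/2)²] = 2[9³/12 + 9×3.25²] = 311.6 in³.
Direct shear f_v = P/L_w = 118 / 18 = 6.556 kip/in (vertical).
Torsion M = P·e = 118 × 5 = 590 kip·in.
Critical point at (x, y) = (3.25, 4.5) from centroid. f_tx = M·y/J = 8.52 kip/in; f_ty = M·x/J = 6.153 kip/in.
Resultant f_max = √[f_tx² + (f_v + f_ty)²] = √[8.52² + (6.556 + 6.153)²] = 15.3 kip/in.
Capacity per unit length: φr_n = 0.75 × 0.6 × 90 × (0.707 × 0.4375) = 12.53 kip/in.
15.3 > 12.53 → NOT adequate.

f_max ≈ 15.3 kip/in; NOT adequate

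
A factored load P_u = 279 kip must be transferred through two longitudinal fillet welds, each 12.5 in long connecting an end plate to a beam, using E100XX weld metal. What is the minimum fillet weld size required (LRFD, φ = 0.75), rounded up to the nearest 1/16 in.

w = 3/8 in

E100XX → F_EXX = 100 ksi.
Total weld length L = 25 in.
Required throat t_e = P_u / (φ × 0.6 F_EXX × L) = 279 / (0.75 × 0.6 × 100 × 25) = 0.248 in.
Required leg w = t_e / 0.707 = 0.3508 in → use 3/8 in.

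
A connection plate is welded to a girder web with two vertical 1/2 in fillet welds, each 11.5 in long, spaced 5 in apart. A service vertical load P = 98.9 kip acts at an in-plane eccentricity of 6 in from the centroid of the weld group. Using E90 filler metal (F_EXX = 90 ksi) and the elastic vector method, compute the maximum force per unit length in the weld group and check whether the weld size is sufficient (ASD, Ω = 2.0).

Total weld length L_w = 23 in. Treat welds as unit-width lines.
Polar moment about centroid: J = 2[d³/12 + d(b/2)²] = 2[11.5³/12 + 11.5×2.5²] = 397.2 in³.
Direct shear f_v = P/L_w = 98.9 / 23 = 4.3 kip/in (vertical).
Torsion M = P·e = 98.9 × 6 = 593.4 kip·in.
Critical point at (x, y) = (2.5, 5.75) from centroid. f_tx = M·y/J = 8.59 kip/in; f_ty = M·x/J = 3.735 kip/in.
Resultant f_max = √[f_tx² + (f_v + f_ty)²] = √[8.59² + (4.3 + 3.735)²] = 11.76 kip/in.
Capacity per unit length: r_n/Ω = (1/2.0) × 0.6 × 90 × (0.707 × 0.5) = 9.544 kip/in.
11.76 > 9.544 → NOT adequate.

f_max ≈ 11.8 kip/in; NOT adequate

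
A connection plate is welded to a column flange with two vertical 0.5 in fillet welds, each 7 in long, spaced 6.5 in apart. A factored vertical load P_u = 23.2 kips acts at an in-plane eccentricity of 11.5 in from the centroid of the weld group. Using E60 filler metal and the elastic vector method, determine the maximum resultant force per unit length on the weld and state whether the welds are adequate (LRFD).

f_max ≈ 7.44 kip/in; adequate

E60XX → F_EXX = 60 ksi.
Total weld length L_w = 14 in. Treat welds as unit-width lines.
Polar moment about centroid: J = 2[d³/12 + d(b/2)²] = 2[7³/12 + 7×3.25²] = 205 in³.
Direct shear f_v = P/L_w = 23.2 / 14 = 1.657 kip/in (vertical).
Torsion M = P·e = 23.2 × 11.5 = 266.8 kip·in.
Critical point at (x, y) = (3.25, 3.5) from centroid. f_tx = M·y/J = 4.554 kip/in; f_ty = M·x/J = 4.229 kip/in.
Resultant f_max = √[f_tx² + (f_v + f_ty)²] = √[4.554² + (1.657 + 4.229)²] = 7.442 kip/in.
Capacity per unit length: φr_n = 0.75 × 0.6 × 60 × (0.707 × 0.5) = 9.544 kip/in.
7.442 ≤ 9.544 → adequate.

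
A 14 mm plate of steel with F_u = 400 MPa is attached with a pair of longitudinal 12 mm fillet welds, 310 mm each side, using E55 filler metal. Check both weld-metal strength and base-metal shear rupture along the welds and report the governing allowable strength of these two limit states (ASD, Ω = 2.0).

R_n/Ω ≈ 868 kN (weld metal governs)

E55XX → F_EXX = 550 MPa.
t_e = 0.707 × 12 = 8.484 mm; L = 620 mm.
Weld metal: R_n/Ω = (1/2.0) × 0.6 × 550 × 8.484 × 620 × 10⁻³ = 867.9 kN.
Base metal (shear rupture): R_n/Ω = (1/2.0) × 0.6 × 400 × 14 × 620 × 10⁻³ = 1042 kN.
Governing: weld metal.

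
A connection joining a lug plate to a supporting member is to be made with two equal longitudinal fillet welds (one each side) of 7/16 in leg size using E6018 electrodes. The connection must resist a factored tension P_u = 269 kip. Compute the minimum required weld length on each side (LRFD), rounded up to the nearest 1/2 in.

L = 16.5 in on each side

E60XX → F_EXX = 60 ksi.
Throat t_e = 0.707 × 0.4375 = 0.3093 in.
φr_n = 0.75 × 0.6 × 60 × 0.3093 = 8.351 kip/in.
L_req = P_u / φr_n = 269 / 8.351 = 32.21 in total.
Per side: 32.21 / 2 = 16.11 in.
Round up → use L = 16.5 in on each side.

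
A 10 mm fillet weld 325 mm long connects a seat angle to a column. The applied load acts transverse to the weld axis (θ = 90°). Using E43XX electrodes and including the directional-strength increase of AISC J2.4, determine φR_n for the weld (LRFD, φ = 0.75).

φR_n ≈ 667 kN

E43XX → F_EXX = 430 MPa.
t_e = 0.707 × 10 = 7.07 mm; A_we = 7.07 × 325 = 2298 mm².
Directional factor: 1.0 + 0.5 sin^1.5(90°) = 1.5.
F_nw = 0.6 × 430 × 1.5 = 387 MPa.
φR_n = 0.75 × 387 × 2298 × 10⁻³ = 666.9 kN.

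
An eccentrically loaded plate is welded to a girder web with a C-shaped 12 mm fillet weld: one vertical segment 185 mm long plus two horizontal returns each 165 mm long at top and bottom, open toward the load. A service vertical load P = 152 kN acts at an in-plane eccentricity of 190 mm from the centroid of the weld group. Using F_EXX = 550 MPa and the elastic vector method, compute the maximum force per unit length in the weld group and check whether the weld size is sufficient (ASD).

f_max ≈ 1100 N/mm; adequate

Total weld length L_w = 515 mm. Treat welds as unit-width lines.
Centroid: x̄ = 2×165×82.5 / 515 = 52.86 mm from the vertical weld.
Polar moment about centroid: J = I_x + I_y = [185³/12 + 2×165×92.5²] + [185×52.86² + 2(165³/12 + 165×29.64²)] = 4907000 mm³.
Direct shear f_v = P/L_w = 152×10³ / 515 = 295.1 N/mm (vertical).
Torsion M = P·e = 152×10³ × 190 = 28880000 N·mm.
Critical point at (x, y) = (112.1, 92.5) from centroid. f_tx = M·y/J = 544.4 N/mm; f_ty = M·x/J = 660 N/mm.
Resultant f_max = √[f_tx² + (f_v + f_ty)²] = √[544.4² + (295.1 + 660)²] = 1099 N/mm.
Capacity per unit length: r_n/Ω = (1/2.0) × 0.6 × 550 × (0.707 × 12) = 1400 N/mm.
1099 ≤ 1400 → adequate.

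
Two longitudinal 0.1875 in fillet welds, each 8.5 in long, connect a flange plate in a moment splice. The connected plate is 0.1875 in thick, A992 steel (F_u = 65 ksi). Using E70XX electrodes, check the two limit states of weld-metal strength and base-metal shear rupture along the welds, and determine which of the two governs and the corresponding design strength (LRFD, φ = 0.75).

E70XX → F_EXX = 70 ksi.
t_e = 0.707 × 0.1875 = 0.1326 in; L = 17 in.
Weld metal: φR_n = 0.75 × 0.6 × 70 × 0.1326 × 17 = 70.99 kip.
Base metal (shear rupture): φR_n = 0.75 × 0.6 × 65 × 0.1875 × 17 = 93.23 kip.
Governing: weld metal.

φR_n ≈ 71 kip (weld metal governs)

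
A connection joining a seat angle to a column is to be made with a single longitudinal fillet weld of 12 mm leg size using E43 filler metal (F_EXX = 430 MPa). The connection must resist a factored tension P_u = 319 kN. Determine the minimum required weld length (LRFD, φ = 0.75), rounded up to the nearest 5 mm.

Throat t_e = 0.707 × 12 = 8.484 mm.
φr_n = 0.75 × 0.6 × 430 × 8.484 × 10⁻³ = 1.642 kN/mm.
L_req = P_u / φr_n = 319 / 1.642 = 194.3 mm total.
Round up → use L = 195 mm.

L = 195 mm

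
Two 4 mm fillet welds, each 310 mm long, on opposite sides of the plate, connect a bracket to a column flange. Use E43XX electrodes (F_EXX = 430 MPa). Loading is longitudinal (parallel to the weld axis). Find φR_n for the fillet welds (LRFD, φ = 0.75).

Effective throat t_e = 0.707 × 4 = 2.828 mm.
Total length L = 620 mm; A_we = 2.828 × 620 = 1753 mm².
F_nw = 0.6 F_EXX = 0.6 × 430 = 258 MPa.
φR_n = 0.75 × 258 × 1753 × 10⁻³ = 339.3 kN.

φR_n ≈ 339 kN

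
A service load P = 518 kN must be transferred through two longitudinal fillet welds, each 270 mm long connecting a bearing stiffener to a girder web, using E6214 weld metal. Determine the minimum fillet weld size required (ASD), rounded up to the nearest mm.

w = 8 mm

E62XX → F_EXX = 620 MPa.
Total weld length L = 540 mm.
Required throat t_e = P × Ω / (0.6 F_EXX × L) = 518 × 2.0 / (0.6 × 620 × 540 × 10⁻³) = 5.157 mm.
Required leg w = t_e / 0.707 = 7.295 mm → use 8 mm.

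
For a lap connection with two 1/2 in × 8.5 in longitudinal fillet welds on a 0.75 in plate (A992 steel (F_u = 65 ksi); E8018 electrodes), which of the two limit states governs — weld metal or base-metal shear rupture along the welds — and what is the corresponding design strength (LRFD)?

E80XX → F_EXX = 80 ksi.
t_e = 0.707 × 0.5 = 0.3535 in; L = 17 in.
Weld metal: φR_n = 0.75 × 0.6 × 80 × 0.3535 × 17 = 216.3 kip.
Base metal (shear rupture): φR_n = 0.75 × 0.6 × 65 × 0.75 × 17 = 372.9 kip.
Governing: weld metal.

φR_n ≈ 216 kip (weld metal governs)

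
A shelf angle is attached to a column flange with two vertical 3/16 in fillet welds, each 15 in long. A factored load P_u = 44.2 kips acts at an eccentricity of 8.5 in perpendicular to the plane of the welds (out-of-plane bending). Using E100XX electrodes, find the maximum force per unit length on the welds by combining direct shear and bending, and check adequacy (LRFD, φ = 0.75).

f_max ≈ 5.22 kip/in; adequate

E100XX → F_EXX = 100 ksi.
L_w = 2 × 15 = 30 in; section modulus (unit throat) S = 2 × L²/6 = 75 in².
Direct shear f_v = P/L_w = 44.2/30 = 1.473 kip/in.
Moment M = P × e = 44.2 × 8.5 = 375.7 kip·in; bending f_b = M/S = 5.009 kip/in.
f_max = √(f_v² + f_b²) = √(1.473² + 5.009²) = 5.222 kip/in.
φr_n = 0.75 × 0.6 × 100 × (0.707 × 0.1875) = 5.965 kip/in → adequate.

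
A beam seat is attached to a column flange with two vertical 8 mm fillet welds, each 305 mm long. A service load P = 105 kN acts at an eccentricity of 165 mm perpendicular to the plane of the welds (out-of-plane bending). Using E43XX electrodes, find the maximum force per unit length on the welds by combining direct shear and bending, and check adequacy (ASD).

f_max ≈ 585 N/mm; adequate

E43XX → F_EXX = 430 MPa.
L_w = 2 × 305 = 610 mm; section modulus (unit throat) S = 2 × L²/6 = 31010 mm².
Direct shear f_v = P/L_w = 105×10³/610 = 172.1 N/mm.
Moment M = P × e = 105×10³ × 165 = 17325000 N·mm; bending f_b = M/S = 558.7 N/mm.
f_max = √(f_v² + f_b²) = √(172.1² + 558.7²) = 584.6 N/mm.
r_n/Ω = (1/2.0) × 0.6 × 430 × (0.707 × 8) = 729.6 N/mm → adequate.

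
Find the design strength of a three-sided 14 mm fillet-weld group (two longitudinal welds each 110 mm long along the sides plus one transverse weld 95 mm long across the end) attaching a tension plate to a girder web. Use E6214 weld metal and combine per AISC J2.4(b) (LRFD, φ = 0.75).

φR_n ≈ 910 kN

E62XX → F_EXX = 620 MPa.
t_e = 0.707 × 14 = 9.898 mm.
R_nwl = 0.6 × 620 × 9.898 × 220 × 10⁻³ = 810.1 kN (longitudinal, 2 welds).
R_nwt = 0.6 × 620 × 9.898 × 95 × 10⁻³ = 349.8 kN (transverse, base value).
(i) R_nwl + R_nwt = 1160 kN; (ii) 0.85 R_nwl + 1.5 R_nwt = 1213 kN.
R_n = max = 1213 kN [governs: (ii)]; φR_n = 909.9 kN.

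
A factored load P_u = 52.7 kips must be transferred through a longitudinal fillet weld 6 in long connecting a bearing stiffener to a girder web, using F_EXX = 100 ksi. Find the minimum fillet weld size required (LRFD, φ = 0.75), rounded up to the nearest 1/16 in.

Total weld length L = 6 in.
Required throat t_e = P_u / (φ × 0.6 F_EXX × L) = 52.7 / (0.75 × 0.6 × 100 × 6) = 0.1952 in.
Required leg w = t_e / 0.707 = 0.2761 in → use 5/16 in.

w = 5/16 in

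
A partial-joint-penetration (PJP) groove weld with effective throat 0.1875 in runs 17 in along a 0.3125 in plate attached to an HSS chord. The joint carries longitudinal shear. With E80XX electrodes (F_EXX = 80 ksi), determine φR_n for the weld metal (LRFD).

Effective throat (given) t_e = 0.1875 in.
A_we = 0.1875 × 17 = 3.188 in².
F_nw = 0.6 F_EXX = 48 ksi.
φR_n = 0.75 × 48 × 3.188 = 114.8 kip.

φR_n ≈ 115 kip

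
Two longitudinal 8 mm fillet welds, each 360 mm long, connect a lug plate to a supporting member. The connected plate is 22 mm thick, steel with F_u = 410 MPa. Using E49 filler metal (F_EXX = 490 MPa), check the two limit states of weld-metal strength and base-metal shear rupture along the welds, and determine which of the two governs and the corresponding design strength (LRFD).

t_e = 0.707 × 8 = 5.656 mm; L = 720 mm.
Weld metal: φR_n = 0.75 × 0.6 × 490 × 5.656 × 720 × 10⁻³ = 897.9 kN.
Base metal (shear rupture): φR_n = 0.75 × 0.6 × 410 × 22 × 720 × 10⁻³ = 2922 kN.
Governing: weld metal.

φR_n ≈ 898 kN (weld metal governs)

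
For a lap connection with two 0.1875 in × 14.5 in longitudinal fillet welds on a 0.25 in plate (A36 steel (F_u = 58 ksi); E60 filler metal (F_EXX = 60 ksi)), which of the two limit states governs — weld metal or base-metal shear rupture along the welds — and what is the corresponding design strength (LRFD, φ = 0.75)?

t_e = 0.707 × 0.1875 = 0.1326 in; L = 29 in.
Weld metal: φR_n = 0.75 × 0.6 × 60 × 0.1326 × 29 = 103.8 kips.
Base metal (shear rupture): φR_n = 0.75 × 0.6 × 58 × 0.25 × 29 = 189.2 kips.
Governing: weld metal.

φR_n ≈ 104 kips (weld metal governs)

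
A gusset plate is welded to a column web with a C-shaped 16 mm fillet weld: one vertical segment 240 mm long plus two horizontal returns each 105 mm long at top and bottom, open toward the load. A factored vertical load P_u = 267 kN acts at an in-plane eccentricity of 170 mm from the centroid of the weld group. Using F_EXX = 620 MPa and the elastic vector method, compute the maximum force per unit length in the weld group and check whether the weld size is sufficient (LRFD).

Total weld length L_w = 450 mm. Treat welds as unit-width lines.
Centroid: x̄ = 2×105×52.5 / 450 = 24.5 mm from the vertical weld.
Polar moment about centroid: J = I_x + I_y = [240³/12 + 2×105×120²] + [240×24.5² + 2(105³/12 + 105×28²)] = 4678000 mm³.
Direct shear f_v = P/L_w = 267×10³ / 450 = 593.3 N/mm (vertical).
Torsion M = P·e = 267×10³ × 170 = 45390000 N·mm.
Critical point at (x, y) = (80.5, 120) from centroid. f_tx = M·y/J = 1164 N/mm; f_ty = M·x/J = 781.1 N/mm.
Resultant f_max = √[f_tx² + (f_v + f_ty)²] = √[1164² + (593.3 + 781.1)²] = 1801 N/mm.
Capacity per unit length: φr_n = 0.75 × 0.6 × 620 × (0.707 × 16) = 3156 N/mm.
1801 ≤ 3156 → adequate.

f_max ≈ 1800 N/mm; adequate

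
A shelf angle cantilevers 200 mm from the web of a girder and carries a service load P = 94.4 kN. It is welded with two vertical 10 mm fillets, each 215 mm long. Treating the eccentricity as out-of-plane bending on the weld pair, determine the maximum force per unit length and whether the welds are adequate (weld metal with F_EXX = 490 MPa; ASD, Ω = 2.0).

f_max ≈ 1240 N/mm; NOT adequate

L_w = 2 × 215 = 430 mm; section modulus (unit throat) S = 2 × L²/6 = 15410 mm².
Direct shear f_v = P/L_w = 94.4×10³/430 = 219.5 N/mm.
Moment M = P × e = 94.4×10³ × 200 = 18880000 N·mm; bending f_b = M/S = 1225 N/mm.
f_max = √(f_v² + f_b²) = √(219.5² + 1225²) = 1245 N/mm.
r_n/Ω = (1/2.0) × 0.6 × 490 × (0.707 × 10) = 1039 N/mm → NOT adequate.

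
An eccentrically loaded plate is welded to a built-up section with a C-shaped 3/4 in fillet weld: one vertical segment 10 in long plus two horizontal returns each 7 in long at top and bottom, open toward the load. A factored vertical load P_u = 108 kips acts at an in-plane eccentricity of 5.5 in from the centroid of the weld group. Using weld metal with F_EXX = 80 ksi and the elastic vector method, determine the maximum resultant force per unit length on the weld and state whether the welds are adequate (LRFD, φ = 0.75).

f_max ≈ 11.1 kip/in; adequate

Total weld length L_w = 24 in. Treat welds as unit-width lines.
Centroid: x̄ = 2×7×3.5 / 24 = 2.042 in from the vertical weld.
Polar moment about centroid: J = I_x + I_y = [10³/12 + 2×7×5²] + [10×2.042² + 2(7³/12 + 7×1.458²)] = 562 in³.
Direct shear f_v = P/L_w = 108 / 24 = 4.5 kip/in (vertical).
Torsion M = P·e = 108 × 5.5 = 594 kip·in.
Critical point at (x, y) = (4.958, 5) from centroid. f_tx = M·y/J = 5.285 kip/in; f_ty = M·x/J = 5.241 kip/in.
Resultant f_max = √[f_tx² + (f_v + f_ty)²] = √[5.285² + (4.5 + 5.241)²] = 11.08 kip/in.
Capacity per unit length: φr_n = 0.75 × 0.6 × 80 × (0.707 × 0.75) = 19.09 kip/in.
11.08 ≤ 19.09 → adequate.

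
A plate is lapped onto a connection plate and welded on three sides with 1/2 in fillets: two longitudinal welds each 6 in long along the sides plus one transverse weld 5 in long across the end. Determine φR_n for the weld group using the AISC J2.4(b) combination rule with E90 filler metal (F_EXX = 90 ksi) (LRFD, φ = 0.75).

φR_n ≈ 253 kip

t_e = 0.707 × 0.5 = 0.3535 in.
R_nwl = 0.6 × 90 × 0.3535 × 12 = 229.1 kip (longitudinal, 2 welds).
R_nwt = 0.6 × 90 × 0.3535 × 5 = 95.44 kip (transverse, base value).
(i) R_nwl + R_nwt = 324.5 kip; (ii) 0.85 R_nwl + 1.5 R_nwt = 337.9 kip.
R_n = max = 337.9 kip [governs: (ii)]; φR_n = 253.4 kip.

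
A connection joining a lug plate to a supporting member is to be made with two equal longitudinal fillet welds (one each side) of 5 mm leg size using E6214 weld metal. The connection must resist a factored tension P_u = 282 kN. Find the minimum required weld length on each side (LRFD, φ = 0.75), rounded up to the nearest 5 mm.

L = 145 mm on each side

E62XX → F_EXX = 620 MPa.
Throat t_e = 0.707 × 5 = 3.535 mm.
φr_n = 0.75 × 0.6 × 620 × 3.535 × 10⁻³ = 0.9863 kN/mm.
L_req = P_u / φr_n = 282 / 0.9863 = 285.9 mm total.
Per side: 285.9 / 2 = 143 mm.
Round up → use L = 145 mm on each side.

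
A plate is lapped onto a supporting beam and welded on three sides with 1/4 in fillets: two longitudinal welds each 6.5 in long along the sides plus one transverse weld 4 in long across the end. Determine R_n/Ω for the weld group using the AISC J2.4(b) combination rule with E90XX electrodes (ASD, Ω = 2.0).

R_n/Ω ≈ 81.4 kips

E90XX → F_EXX = 90 ksi.
t_e = 0.707 × 0.25 = 0.1767 in.
R_nwl = 0.6 × 90 × 0.1767 × 13 = 124.1 kips (longitudinal, 2 welds).
R_nwt = 0.6 × 90 × 0.1767 × 4 = 38.18 kips (transverse, base value).
(i) R_nwl + R_nwt = 162.3 kips; (ii) 0.85 R_nwl + 1.5 R_nwt = 162.7 kips.
R_n = max = 162.7 kips [governs: (ii)]; R_n/Ω = 81.37 kips.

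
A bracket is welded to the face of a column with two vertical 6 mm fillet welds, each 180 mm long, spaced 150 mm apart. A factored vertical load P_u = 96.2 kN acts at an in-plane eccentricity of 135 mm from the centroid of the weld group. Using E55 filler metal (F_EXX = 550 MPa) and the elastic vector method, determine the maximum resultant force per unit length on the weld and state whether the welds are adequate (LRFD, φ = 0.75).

Total weld length L_w = 360 mm. Treat welds as unit-width lines.
Polar moment about centroid: J = 2[d³/12 + d(b/2)²] = 2[180³/12 + 180×75²] = 2997000 mm³.
Direct shear f_v = P/L_w = 96.2×10³ / 360 = 267.2 N/mm (vertical).
Torsion M = P·e = 96.2×10³ × 135 = 12987000 N·mm.
Critical point at (x, y) = (75, 90) from centroid. f_tx = M·y/J = 390 N/mm; f_ty = M·x/J = 325 N/mm.
Resultant f_max = √[f_tx² + (f_v + f_ty)²] = √[390² + (267.2 + 325)²] = 709.1 N/mm.
Capacity per unit length: φr_n = 0.75 × 0.6 × 550 × (0.707 × 6) = 1050 N/mm.
709.1 ≤ 1050 → adequate.

f_max ≈ 709 N/mm; adequate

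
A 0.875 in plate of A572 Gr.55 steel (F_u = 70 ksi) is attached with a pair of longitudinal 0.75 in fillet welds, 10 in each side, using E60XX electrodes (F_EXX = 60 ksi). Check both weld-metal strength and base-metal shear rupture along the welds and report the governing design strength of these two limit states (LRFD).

t_e = 0.707 × 0.75 = 0.5302 in; L = 20 in.
Weld metal: φR_n = 0.75 × 0.6 × 60 × 0.5302 × 20 = 286.3 kip.
Base metal (shear rupture): φR_n = 0.75 × 0.6 × 70 × 0.875 × 20 = 551.2 kip.
Governing: weld metal.

φR_n ≈ 286 kip (weld metal governs)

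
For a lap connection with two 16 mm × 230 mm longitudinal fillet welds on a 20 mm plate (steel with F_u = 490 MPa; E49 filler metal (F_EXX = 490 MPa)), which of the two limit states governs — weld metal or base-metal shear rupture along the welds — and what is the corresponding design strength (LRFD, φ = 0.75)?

t_e = 0.707 × 16 = 11.31 mm; L = 460 mm.
Weld metal: φR_n = 0.75 × 0.6 × 490 × 11.31 × 460 × 10⁻³ = 1147 kN.
Base metal (shear rupture): φR_n = 0.75 × 0.6 × 490 × 20 × 460 × 10⁻³ = 2029 kN.
Governing: weld metal.

φR_n ≈ 1150 kN (weld metal governs)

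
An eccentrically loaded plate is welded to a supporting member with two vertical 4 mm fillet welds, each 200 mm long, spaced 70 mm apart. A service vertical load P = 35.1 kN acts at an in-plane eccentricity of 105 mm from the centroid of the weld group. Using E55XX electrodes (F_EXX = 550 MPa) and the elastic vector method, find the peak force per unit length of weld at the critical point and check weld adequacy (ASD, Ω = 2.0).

f_max ≈ 257 N/mm; adequate

Total weld length L_w = 400 mm. Treat welds as unit-width lines.
Polar moment about centroid: J = 2[d³/12 + d(b/2)²] = 2[200³/12 + 200×35²] = 1823000 mm³.
Direct shear f_v = P/L_w = 35.1×10³ / 400 = 87.75 N/mm (vertical).
Torsion M = P·e = 35.1×10³ × 105 = 3685500 N·mm.
Critical point at (x, y) = (35, 100) from centroid. f_tx = M·y/J = 202.1 N/mm; f_ty = M·x/J = 70.75 N/mm.
Resultant f_max = √[f_tx² + (f_v + f_ty)²] = √[202.1² + (87.75 + 70.75)²] = 256.9 N/mm.
Capacity per unit length: r_n/Ω = (1/2.0) × 0.6 × 550 × (0.707 × 4) = 466.6 N/mm.
256.9 ≤ 466.6 → adequate.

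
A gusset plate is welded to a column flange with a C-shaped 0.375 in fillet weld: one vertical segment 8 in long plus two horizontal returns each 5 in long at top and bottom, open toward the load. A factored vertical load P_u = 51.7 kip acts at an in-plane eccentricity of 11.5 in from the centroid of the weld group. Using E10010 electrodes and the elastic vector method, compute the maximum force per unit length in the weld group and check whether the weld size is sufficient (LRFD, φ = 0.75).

E100XX → F_EXX = 100 ksi.
Total weld length L_w = 18 in. Treat welds as unit-width lines.
Centroid: x̄ = 2×5×2.5 / 18 = 1.389 in from the vertical weld.
Polar moment about centroid: J = I_x + I_y = [8³/12 + 2×5×4²] + [8×1.389² + 2(5³/12 + 5×1.111²)] = 251.3 in³.
Direct shear f_v = P/L_w = 51.7 / 18 = 2.872 kip/in (vertical).
Torsion M = P·e = 51.7 × 11.5 = 594.55 kip·in.
Critical point at (x, y) = (3.611, 4) from centroid. f_tx = M·y/J = 9.464 kip/in; f_ty = M·x/J = 8.544 kip/in.
Resultant f_max = √[f_tx² + (f_v + f_ty)²] = √[9.464² + (2.872 + 8.544)²] = 14.83 kip/in.
Capacity per unit length: φr_n = 0.75 × 0.6 × 100 × (0.707 × 0.375) = 11.93 kip/in.
14.83 > 11.93 → NOT adequate.

f_max ≈ 14.8 kip/in; NOT adequate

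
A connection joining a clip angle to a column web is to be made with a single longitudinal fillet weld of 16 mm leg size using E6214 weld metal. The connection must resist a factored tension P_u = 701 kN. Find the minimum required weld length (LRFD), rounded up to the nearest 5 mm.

E62XX → F_EXX = 620 MPa.
Throat t_e = 0.707 × 16 = 11.31 mm.
φr_n = 0.75 × 0.6 × 620 × 11.31 × 10⁻³ = 3.156 kN/mm.
L_req = P_u / φr_n = 701 / 3.156 = 222.1 mm total.
Round up → use L = 225 mm.

L = 225 mm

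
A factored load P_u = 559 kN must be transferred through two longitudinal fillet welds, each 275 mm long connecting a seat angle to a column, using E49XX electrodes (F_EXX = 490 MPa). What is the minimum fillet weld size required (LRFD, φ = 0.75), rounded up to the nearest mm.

w = 7 mm

Total weld length L = 550 mm.
Required throat t_e = P_u / (φ × 0.6 F_EXX × L) = 559 / (0.75 × 0.6 × 490 × 550 × 10⁻³) = 4.609 mm.
Required leg w = t_e / 0.707 = 6.52 mm → use 7 mm.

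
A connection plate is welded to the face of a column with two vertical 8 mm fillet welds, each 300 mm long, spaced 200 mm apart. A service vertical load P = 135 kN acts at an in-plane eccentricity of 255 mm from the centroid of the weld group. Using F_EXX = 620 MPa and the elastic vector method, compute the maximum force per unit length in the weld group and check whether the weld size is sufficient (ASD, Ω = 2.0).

f_max ≈ 740 N/mm; adequate

Total weld length L_w = 600 mm. Treat welds as unit-width lines.
Polar moment about centroid: J = 2[d³/12 + d(b/2)²] = 2[300³/12 + 300×100²] = 10500000 mm³.
Direct shear f_v = P/L_w = 135×10³ / 600 = 225 N/mm (vertical).
Torsion M = P·e = 135×10³ × 255 = 34425000 N·mm.
Critical point at (x, y) = (100, 150) from centroid. f_tx = M·y/J = 491.8 N/mm; f_ty = M·x/J = 327.9 N/mm.
Resultant f_max = √[f_tx² + (f_v + f_ty)²] = √[491.8² + (225 + 327.9)²] = 739.9 N/mm.
Capacity per unit length: r_n/Ω = (1/2.0) × 0.6 × 620 × (0.707 × 8) = 1052 N/mm.
739.9 ≤ 1052 → adequate.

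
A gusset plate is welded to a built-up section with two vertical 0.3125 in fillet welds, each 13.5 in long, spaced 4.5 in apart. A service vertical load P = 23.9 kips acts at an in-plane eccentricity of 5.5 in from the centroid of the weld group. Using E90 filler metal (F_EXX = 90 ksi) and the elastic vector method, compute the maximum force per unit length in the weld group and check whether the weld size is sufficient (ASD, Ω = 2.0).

f_max ≈ 2.16 kip/in; adequate

Total weld length L_w = 27 in. Treat welds as unit-width lines.
Polar moment about centroid: J = 2[d³/12 + d(b/2)²] = 2[13.5³/12 + 13.5×2.25²] = 546.8 in³.
Direct shear f_v = P/L_w = 23.9 / 27 = 0.8852 kip/in (vertical).
Torsion M = P·e = 23.9 × 5.5 = 131.45 kip·in.
Critical point at (x, y) = (2.25, 6.75) from centroid. f_tx = M·y/J = 1.623 kip/in; f_ty = M·x/J = 0.5409 kip/in.
Resultant f_max = √[f_tx² + (f_v + f_ty)²] = √[1.623² + (0.8852 + 0.5409)²] = 2.16 kip/in.
Capacity per unit length: r_n/Ω = (1/2.0) × 0.6 × 90 × (0.707 × 0.3125) = 5.965 kip/in.
2.16 ≤ 5.965 → adequate.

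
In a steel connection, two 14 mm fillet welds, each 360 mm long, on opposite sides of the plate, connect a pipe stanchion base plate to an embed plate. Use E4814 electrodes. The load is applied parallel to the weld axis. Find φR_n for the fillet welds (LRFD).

E48XX → F_EXX = 480 MPa.
Effective throat t_e = 0.707 × 14 = 9.898 mm.
Total length L = 720 mm; A_we = 9.898 × 720 = 7127 mm².
F_nw = 0.6 F_EXX = 0.6 × 480 = 288 MPa.
φR_n = 0.75 × 288 × 7127 × 10⁻³ = 1539 kN.

φR_n ≈ 1540 kN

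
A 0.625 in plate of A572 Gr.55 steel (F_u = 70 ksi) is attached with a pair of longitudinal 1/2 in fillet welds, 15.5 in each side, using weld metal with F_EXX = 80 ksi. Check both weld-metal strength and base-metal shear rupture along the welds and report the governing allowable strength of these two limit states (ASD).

R_n/Ω ≈ 263 kip (weld metal governs)

t_e = 0.707 × 0.5 = 0.3535 in; L = 31 in.
Weld metal: R_n/Ω = (1/2.0) × 0.6 × 80 × 0.3535 × 31 = 263 kip.
Base metal (shear rupture): R_n/Ω = (1/2.0) × 0.6 × 70 × 0.625 × 31 = 406.9 kip.
Governing: weld metal.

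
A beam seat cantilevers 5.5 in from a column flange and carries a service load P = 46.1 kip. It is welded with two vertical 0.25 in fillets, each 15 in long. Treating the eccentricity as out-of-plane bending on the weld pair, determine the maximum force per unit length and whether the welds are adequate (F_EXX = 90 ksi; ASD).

L_w = 2 × 15 = 30 in; section modulus (unit throat) S = 2 × L²/6 = 75 in².
Direct shear f_v = P/L_w = 46.1/30 = 1.537 kip/in.
Moment M = P × e = 46.1 × 5.5 = 253.55 kip·in; bending f_b = M/S = 3.381 kip/in.
f_max = √(f_v² + f_b²) = √(1.537² + 3.381²) = 3.714 kip/in.
r_n/Ω = (1/2.0) × 0.6 × 90 × (0.707 × 0.25) = 4.772 kip/in → adequate.

f_max ≈ 3.71 kip/in; adequate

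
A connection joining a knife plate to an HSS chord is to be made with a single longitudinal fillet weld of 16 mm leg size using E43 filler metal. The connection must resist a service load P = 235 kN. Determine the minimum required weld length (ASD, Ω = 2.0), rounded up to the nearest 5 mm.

L = 165 mm

E43XX → F_EXX = 430 MPa.
Throat t_e = 0.707 × 16 = 11.31 mm.
r_n/Ω = (0.6 × 430 × 11.31) / 2.0 = 1459 N/mm = 1.459 kN/mm.
L_req = P / (r_n/Ω) = 235 / 1.459 = 161 mm total.
Round up → use L = 165 mm.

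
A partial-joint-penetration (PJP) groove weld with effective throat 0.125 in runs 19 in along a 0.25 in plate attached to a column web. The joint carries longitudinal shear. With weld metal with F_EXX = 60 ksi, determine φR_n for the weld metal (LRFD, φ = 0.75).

Effective throat (given) t_e = 0.125 in.
A_we = 0.125 × 19 = 2.375 in².
F_nw = 0.6 F_EXX = 36 ksi.
φR_n = 0.75 × 36 × 2.375 = 64.12 kip.

φR_n ≈ 64.1 kip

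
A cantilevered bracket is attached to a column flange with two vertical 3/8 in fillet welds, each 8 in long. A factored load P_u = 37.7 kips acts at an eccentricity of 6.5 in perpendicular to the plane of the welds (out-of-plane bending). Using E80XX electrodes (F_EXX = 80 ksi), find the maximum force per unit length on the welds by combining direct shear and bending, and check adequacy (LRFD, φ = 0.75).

f_max ≈ 11.7 kip/in; NOT adequate

L_w = 2 × 8 = 16 in; section modulus (unit throat) S = 2 × L²/6 = 21.33 in².
Direct shear f_v = P/L_w = 37.7/16 = 2.356 kip/in.
Moment M = P × e = 37.7 × 6.5 = 245.05 kip·in; bending f_b = M/S = 11.49 kip/in.
f_max = √(f_v² + f_b²) = √(2.356² + 11.49²) = 11.73 kip/in.
φr_n = 0.75 × 0.6 × 80 × (0.707 × 0.375) = 9.544 kip/in → NOT adequate.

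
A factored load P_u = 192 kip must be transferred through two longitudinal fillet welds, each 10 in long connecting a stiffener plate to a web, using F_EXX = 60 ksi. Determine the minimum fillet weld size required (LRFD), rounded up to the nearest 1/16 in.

w = 9/16 in

Total weld length L = 20 in.
Required throat t_e = P_u / (φ × 0.6 F_EXX × L) = 192 / (0.75 × 0.6 × 60 × 20) = 0.3556 in.
Required leg w = t_e / 0.707 = 0.5029 in → use 9/16 in.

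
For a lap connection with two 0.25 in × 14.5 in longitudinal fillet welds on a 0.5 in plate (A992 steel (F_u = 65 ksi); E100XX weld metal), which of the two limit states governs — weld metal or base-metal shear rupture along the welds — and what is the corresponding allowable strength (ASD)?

E100XX → F_EXX = 100 ksi.
t_e = 0.707 × 0.25 = 0.1767 in; L = 29 in.
Weld metal: R_n/Ω = (1/2.0) × 0.6 × 100 × 0.1767 × 29 = 153.8 kips.
Base metal (shear rupture): R_n/Ω = (1/2.0) × 0.6 × 65 × 0.5 × 29 = 282.8 kips.
Governing: weld metal.

R_n/Ω ≈ 154 kips (weld metal governs)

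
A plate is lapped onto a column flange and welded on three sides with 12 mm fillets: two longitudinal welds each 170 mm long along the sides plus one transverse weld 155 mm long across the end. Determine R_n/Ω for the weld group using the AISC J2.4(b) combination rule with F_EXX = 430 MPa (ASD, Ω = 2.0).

t_e = 0.707 × 12 = 8.484 mm.
R_nwl = 0.6 × 430 × 8.484 × 340 × 10⁻³ = 744.2 kN (longitudinal, 2 welds).
R_nwt = 0.6 × 430 × 8.484 × 155 × 10⁻³ = 339.3 kN (transverse, base value).
(i) R_nwl + R_nwt = 1083 kN; (ii) 0.85 R_nwl + 1.5 R_nwt = 1141 kN.
R_n = max = 1141 kN [governs: (ii)]; R_n/Ω = 570.7 kN.

R_n/Ω ≈ 571 kN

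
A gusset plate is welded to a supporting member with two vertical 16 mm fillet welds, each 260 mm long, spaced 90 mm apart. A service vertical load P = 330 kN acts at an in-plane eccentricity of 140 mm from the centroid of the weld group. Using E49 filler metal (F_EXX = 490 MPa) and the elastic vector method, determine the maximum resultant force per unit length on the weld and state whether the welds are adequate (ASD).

f_max ≈ 1900 N/mm; NOT adequate

Total weld length L_w = 520 mm. Treat welds as unit-width lines.
Polar moment about centroid: J = 2[d³/12 + d(b/2)²] = 2[260³/12 + 260×45²] = 3982000 mm³.
Direct shear f_v = P/L_w = 330×10³ / 520 = 634.6 N/mm (vertical).
Torsion M = P·e = 330×10³ × 140 = 46200000 N·mm.
Critical point at (x, y) = (45, 130) from centroid. f_tx = M·y/J = 1508 N/mm; f_ty = M·x/J = 522.1 N/mm.
Resultant f_max = √[f_tx² + (f_v + f_ty)²] = √[1508² + (634.6 + 522.1)²] = 1901 N/mm.
Capacity per unit length: r_n/Ω = (1/2.0) × 0.6 × 490 × (0.707 × 16) = 1663 N/mm.
1901 > 1663 → NOT adequate.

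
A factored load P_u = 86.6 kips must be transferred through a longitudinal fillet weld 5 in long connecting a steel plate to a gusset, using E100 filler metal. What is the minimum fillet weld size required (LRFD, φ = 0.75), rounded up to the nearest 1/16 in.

E100XX → F_EXX = 100 ksi.
Total weld length L = 5 in.
Required throat t_e = P_u / (φ × 0.6 F_EXX × L) = 86.6 / (0.75 × 0.6 × 100 × 5) = 0.3849 in.
Required leg w = t_e / 0.707 = 0.5444 in → use 9/16 in.

w = 9/16 in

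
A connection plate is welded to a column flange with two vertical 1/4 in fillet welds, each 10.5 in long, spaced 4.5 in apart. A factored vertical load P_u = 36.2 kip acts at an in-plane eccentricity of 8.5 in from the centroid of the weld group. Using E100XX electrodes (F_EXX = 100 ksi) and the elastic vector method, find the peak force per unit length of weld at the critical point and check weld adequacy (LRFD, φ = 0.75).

Total weld length L_w = 21 in. Treat welds as unit-width lines.
Polar moment about centroid: J = 2[d³/12 + d(b/2)²] = 2[10.5³/12 + 10.5×2.25²] = 299.2 in³.
Direct shear f_v = P/L_w = 36.2 / 21 = 1.724 kip/in (vertical).
Torsion M = P·e = 36.2 × 8.5 = 307.7 kip·in.
Critical point at (x, y) = (2.25, 5.25) from centroid. f_tx = M·y/J = 5.398 kip/in; f_ty = M·x/J = 2.314 kip/in.
Resultant f_max = √[f_tx² + (f_v + f_ty)²] = √[5.398² + (1.724 + 2.314)²] = 6.741 kip/in.
Capacity per unit length: φr_n = 0.75 × 0.6 × 100 × (0.707 × 0.25) = 7.954 kip/in.
6.741 ≤ 7.954 → adequate.

f_max ≈ 6.74 kip/in; adequate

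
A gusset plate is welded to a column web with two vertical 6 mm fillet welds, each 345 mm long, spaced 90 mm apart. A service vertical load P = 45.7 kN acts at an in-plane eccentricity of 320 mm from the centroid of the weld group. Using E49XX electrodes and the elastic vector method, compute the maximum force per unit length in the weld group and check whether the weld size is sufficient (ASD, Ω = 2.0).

E49XX → F_EXX = 490 MPa.
Total weld length L_w = 690 mm. Treat welds as unit-width lines.
Polar moment about centroid: J = 2[d³/12 + d(b/2)²] = 2[345³/12 + 345×45²] = 8241000 mm³.
Direct shear f_v = P/L_w = 45.7×10³ / 690 = 66.23 N/mm (vertical).
Torsion M = P·e = 45.7×10³ × 320 = 14624000 N·mm.
Critical point at (x, y) = (45, 172.5) from centroid. f_tx = M·y/J = 306.1 N/mm; f_ty = M·x/J = 79.85 N/mm.
Resultant f_max = √[f_tx² + (f_v + f_ty)²] = √[306.1² + (66.23 + 79.85)²] = 339.2 N/mm.
Capacity per unit length: r_n/Ω = (1/2.0) × 0.6 × 490 × (0.707 × 6) = 623.6 N/mm.
339.2 ≤ 623.6 → adequate.

f_max ≈ 339 N/mm; adequate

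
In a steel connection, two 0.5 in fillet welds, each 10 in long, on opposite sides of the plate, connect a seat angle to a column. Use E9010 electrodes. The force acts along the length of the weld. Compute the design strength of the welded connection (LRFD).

E90XX → F_EXX = 90 ksi.
Effective throat t_e = 0.707 × 0.5 = 0.3535 in.
Total length L = 20 in; A_we = 0.3535 × 20 = 7.07 in².
F_nw = 0.6 F_EXX = 0.6 × 90 = 54 ksi.
φR_n = 0.75 × 54 × 7.07 = 286.3 kip.

φR_n ≈ 286 kip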